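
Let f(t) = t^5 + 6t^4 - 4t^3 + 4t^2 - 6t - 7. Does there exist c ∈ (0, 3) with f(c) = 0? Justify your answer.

f(0) = -7 and f(3) = 632, which have opposite signs.
f is continuous everywhere (it is a polynomial), in particular on [0, 3].
So by the Intermediate Value Theorem there is a c strictly between 0 and 3 with f(c) = 0.

Yes, such a c exists.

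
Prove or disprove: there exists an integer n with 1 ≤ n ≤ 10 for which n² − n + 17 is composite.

No, no such integer n in that range exists.

The values for n = 1, 2, …, 10 are 17, 19, 23, 29, 37, 47, 59, 73, 89, 107, and each of these is prime.
So no value in the range makes the expression composite.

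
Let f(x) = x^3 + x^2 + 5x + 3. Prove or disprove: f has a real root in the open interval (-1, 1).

Such a root exists.

f(-1) = -2 and f(1) = 10, which have opposite signs.
Since f is a polynomial it is continuous on [-1, 1].
By the Intermediate Value Theorem, f takes the value 0 somewhere in the open interval.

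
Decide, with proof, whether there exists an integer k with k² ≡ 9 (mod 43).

Take k = 3. Then 3² = 9, and since 0 ≤ 9 < 43 this is already reduced: 3² ≡ 9 (mod 43).

k = 3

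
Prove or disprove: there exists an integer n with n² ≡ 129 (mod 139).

n = 44

Take n = 44. Then 44² = 1936 = 13·139 + 129, so 44² ≡ 129 (mod 139).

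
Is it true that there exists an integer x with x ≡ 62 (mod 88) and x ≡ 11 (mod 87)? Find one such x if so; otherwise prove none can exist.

Since 88 and 87 share no common factor, CRT says the pair of congruences has a solution (unique mod 7656).
Write x = 62 + 88t and require 62 + 88t ≡ 11 (mod 87), i.e. 88t ≡ 36 (mod 87).
88 ≡ 1 (mod 87), so this reads 1t ≡ 36 (mod 87). So t ≡ 36 (mod 87).
Taking t = 36 gives x = 62 + 88·36 = 3230.
Check: 3230 mod 88 = 62, 3230 mod 87 = 11. ✓

x = 3230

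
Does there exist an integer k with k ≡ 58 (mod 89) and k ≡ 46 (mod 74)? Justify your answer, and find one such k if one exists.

k = 1304

The moduli 89 and 74 are coprime, so by the Chinese Remainder Theorem a unique solution modulo 6586 exists.
Write k = 58 + 89t and require 58 + 89t ≡ 46 (mod 74), i.e. 89t ≡ 62 (mod 74).
89 ≡ 15 (mod 74), so this reads 15t ≡ 62 (mod 74). Invert 15 mod 74 by the Euclidean algorithm: 74 = 4·15 + 14, 15 = 1·14 + 1, 14 = 14·1 + 0; back-substituting, 1 = 15 − 1·14 = 15 − (74 − 4·15) = −74 + 5·15. Hence 15·5 ≡ 1, so 15⁻¹ ≡ 5 (mod 74).
Multiplying by 5: t ≡ 5·62 = 310 ≡ 14 (mod 74).
With t = 14: k = 58 + 89·14 = 1304.
Check: 1304 mod 89 = 58, 1304 mod 74 = 46. ✓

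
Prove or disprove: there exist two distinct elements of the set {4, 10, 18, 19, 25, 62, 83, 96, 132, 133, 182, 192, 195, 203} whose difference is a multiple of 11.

Reduce each element mod 11: 4↦4, 10↦10, 18↦7, 19↦8, 25↦3, 62↦7, 83↦6, 96↦8, 132↦0, 133↦1, 182↦6, 192↦5, 195↦8, 203↦5. The residue 7 repeats (at 18 and 62), and 62 − 18 = 44 = 4·11.

The pair (18, 62) works.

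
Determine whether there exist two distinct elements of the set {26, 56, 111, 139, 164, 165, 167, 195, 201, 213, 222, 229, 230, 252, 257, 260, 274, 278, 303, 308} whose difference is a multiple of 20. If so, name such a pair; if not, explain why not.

Residues mod 20: 26↦6, 56↦16, 111↦11, 139↦19, 164↦4, 165↦5, 167↦7, 195↦15, 201↦1, 213↦13, 222↦2, 229↦9, 230↦10, 252↦12, 257↦17, 260↦0, 274↦14, 278↦18, 303↦3, 308↦8.
These 20 residues are pairwise different, hence no difference of two elements is divisible by 20.

No such pair exists.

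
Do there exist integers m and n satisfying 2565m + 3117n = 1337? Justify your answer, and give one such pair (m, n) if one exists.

No, no such integers exist.

Both 2565 and 3117 are divisible by gcd(2565, 3117) = 3, hence so is any combination 2565m + 3117n.
However 1337 leaves remainder 2 on division by 3.
Hence no integers m, n satisfy the equation.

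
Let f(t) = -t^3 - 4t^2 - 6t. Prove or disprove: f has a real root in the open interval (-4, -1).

f(-4) = 24 and f(-1) = 3, both positive.
The derivative f'(t) = -3t^2 - 8t - 6 is a quadratic with discriminant (-8)² − 4·(-3)·(-6) = -8 < 0; it never vanishes, so it is always negative (sign of the leading coefficient).
Hence f is strictly decreasing on ℝ, and in particular on [-4, -1]. A strictly monotone function with same-sign endpoint values stays positive on the whole interval, so f has no zero in (-4, -1).

No.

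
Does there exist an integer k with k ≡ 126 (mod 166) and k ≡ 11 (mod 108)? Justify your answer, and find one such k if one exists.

Both moduli are multiples of 2 = gcd(166, 108), so any solution would satisfy k ≡ 126 and k ≡ 11 modulo 2 simultaneously.
These are incompatible: 126 − 11 = 115 is not divisible by 2.
So no integer satisfies both congruences.

No such integer exists.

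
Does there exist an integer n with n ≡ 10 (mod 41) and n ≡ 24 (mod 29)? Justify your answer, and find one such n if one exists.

n = 256

The moduli 41 and 29 are coprime, so by the Chinese Remainder Theorem a unique solution modulo 1189 exists.
Any solution of the first congruence is n = 10 + 41t; substituting into the second, 41t ≡ 24 − 10 ≡ 14 (mod 29).
41 ≡ 12 (mod 29), so this reads 12t ≡ 14 (mod 29). Note 12·17 = 204 ≡ 1 (mod 29) (as 204 − 1 = 7·29), so 12⁻¹ ≡ 17.
Multiplying by 17: t ≡ 17·14 = 238 ≡ 6 (mod 29).
With t = 6: n = 10 + 41·6 = 256.
Check: 256 mod 41 = 10, 256 mod 29 = 24. ✓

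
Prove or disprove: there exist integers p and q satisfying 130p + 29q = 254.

p = 14, q = -54

130 and 29 are coprime, so 130p + 29q ranges over all of ℤ.
Dividing repeatedly: 130 = 4·29 + 14, 29 = 2·14 + 1, 14 = 14·1 + 0.
Working back up the chain: 1 = 29 − 2·14 = 29 − 2·(130 − 4·29) = −2·130 + 9·29. So 130·(-2) + 29·9 = 1.
Multiplying through by 254: p = (-2)·254 = -508, q = 9·254 = 2286 is a solution.
Shifting by a multiple of (29, −130) keeps it a solution: p = -508 + 18·29 = 14, q = 2286 − 18·130 = -54.
Check: 130·14 + 29·(-54) = 1820 − 1566 = 254. ✓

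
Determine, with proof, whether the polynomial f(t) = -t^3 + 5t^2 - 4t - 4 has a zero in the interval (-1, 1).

f(-1) = 6 and f(1) = -4, which have opposite signs.
As a polynomial, f is continuous on every closed interval.
By the Intermediate Value Theorem, f takes the value 0 somewhere in the open interval.

Such a root exists.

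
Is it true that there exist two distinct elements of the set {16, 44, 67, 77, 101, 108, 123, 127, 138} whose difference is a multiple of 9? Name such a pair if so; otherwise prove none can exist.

There is no such pair.

Reduce each element modulo 9: 16↦7, 44↦8, 67↦4, 77↦5, 101↦2, 108↦0, 123↦6, 127↦1, 138↦3.
No residue repeats among the 9 elements, so no pair has difference ≡ 0 (mod 9).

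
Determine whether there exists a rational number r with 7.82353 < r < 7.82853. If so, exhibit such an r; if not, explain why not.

Multiplying by 23: 23·7.82353 = 179.94119 and 23·7.82853 = 180.05619, so the integer 180 lies strictly between them.
Dividing back, 7.82353 < 180/23 < 7.82853, and 180/23 is rational.

r = 180/23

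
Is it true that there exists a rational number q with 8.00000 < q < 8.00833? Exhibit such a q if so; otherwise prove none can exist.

q = 969/121

Scale by 121: the interval becomes (968.00000, 969.00793), which contains the integer 969.
Hence 969/121 is a rational number with 8.00000 < 969/121 < 8.00833.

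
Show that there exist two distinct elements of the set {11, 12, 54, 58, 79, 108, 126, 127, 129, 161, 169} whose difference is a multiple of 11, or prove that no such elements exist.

There is no such pair.

Reduce each element modulo 11: 11↦0, 12↦1, 54↦10, 58↦3, 79↦2, 108↦9, 126↦5, 127↦6, 129↦8, 161↦7, 169↦4.
These 11 residues are pairwise different, hence no difference of two elements is divisible by 11.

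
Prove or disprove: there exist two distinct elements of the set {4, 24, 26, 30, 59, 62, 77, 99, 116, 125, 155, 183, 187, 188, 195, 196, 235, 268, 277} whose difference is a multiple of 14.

4 and 116 are such a pair.

Reduce each element mod 14: 4↦4, 24↦10, 26↦12, 30↦2, 59↦3, 62↦6, 77↦7, 99↦1, 116↦4, 125↦13, 155↦1, 183↦1, 187↦5, 188↦6, 195↦13, 196↦0, 235↦11, 268↦2, 277↦11. The residue 4 repeats (at 4 and 116), and 116 − 4 = 112 = 8·14.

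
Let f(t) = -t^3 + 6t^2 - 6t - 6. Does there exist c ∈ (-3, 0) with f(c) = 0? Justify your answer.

Yes, f has a root in the interval.

f(-3) = 93 and f(0) = -6, which have opposite signs.
As a polynomial, f is continuous on every closed interval.
So by the Intermediate Value Theorem there is a c strictly between -3 and 0 with f(c) = 0.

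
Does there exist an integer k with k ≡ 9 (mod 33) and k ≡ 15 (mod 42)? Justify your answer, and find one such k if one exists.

k = 141

gcd(33, 42) = 3. A simultaneous solution exists iff 9 ≡ 15 (mod 3); here 9 mod 3 = 0 = 15 mod 3, so it does.
The integers ≡ 9 (mod 33) are 9, 42, 75, 108, 141, …; their remainders mod 42 are 9, 0, 33, 24, 15, so k = 141 is the first that is ≡ 15 (mod 42).
Check: 141 mod 33 = 9, 141 mod 42 = 15. ✓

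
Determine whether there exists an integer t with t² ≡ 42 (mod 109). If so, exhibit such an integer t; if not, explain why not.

There is no such integer.

109 is prime, so by Euler's criterion 42 is a square mod 109 iff 42^((109−1)/2) = 42^54 ≡ 1 (mod 109).
Repeated squaring mod 109: 42^2 = 1764 ≡ 20; 42^4 ≡ 20² = 400 ≡ 73; 42^8 ≡ 73² = 5329 ≡ 97; 42^16 ≡ 97² = 9409 ≡ 35; 42^32 ≡ 35² = 1225 ≡ 26.
Since 54 = 32 + 16 + 4 + 2, 42^54 ≡ 26 · 35 · 73 · 20; multiplying out mod 109: 26·35 = 910 ≡ 38, then 38·73 = 2774 ≡ 49, then 49·20 = 980 ≡ 108. Thus 42^54 ≡ 108 ≡ −1 (mod 109).
The value −1 means 42 is a non-residue modulo 109, so t² ≡ 42 (mod 109) is impossible.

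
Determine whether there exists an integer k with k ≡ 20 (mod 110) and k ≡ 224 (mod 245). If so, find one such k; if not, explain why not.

Both moduli are multiples of 5 = gcd(110, 245), so any solution would satisfy k ≡ 20 and k ≡ 224 modulo 5 simultaneously.
However 20 ≡ 0 and 224 ≡ 4 (mod 5), and 0 ≠ 4.
So no integer satisfies both congruences.

No such integer exists.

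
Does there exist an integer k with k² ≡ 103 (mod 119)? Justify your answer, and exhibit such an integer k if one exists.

Since 7 ∣ 119, a solution of k² ≡ 103 (mod 119) would also satisfy k² ≡ 103 ≡ 5 (mod 7).
Since (7 − k)² ≡ k² (mod 7), it suffices to square k = 0, 1, …, 3: the residues are 0, 1, 4, 2.
The set of squares mod 7 is therefore {0, 1, 2, 4}, which does not contain 5.
Therefore k² ≡ 103 (mod 119) has no solution.

No such integer exists.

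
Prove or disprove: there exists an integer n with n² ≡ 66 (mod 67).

67 is prime, so by Euler's criterion 66 is a square mod 67 iff 66^((67−1)/2) = 66^33 ≡ 1 (mod 67).
Repeated squaring mod 67: 66^2 = 4356 ≡ 1; 66^4 ≡ 1² = 1 ≡ 1; 66^8 ≡ 1² = 1 ≡ 1; 66^16 ≡ 1² = 1 ≡ 1; 66^32 ≡ 1² = 1 ≡ 1.
Since 33 = 32 + 1, 66^33 ≡ 1 · 66; multiplying out mod 67: 1·66 = 66 ≡ 66. Thus 66^33 ≡ 66 ≡ −1 (mod 67).
The value −1 means 66 is a non-residue modulo 67, so n² ≡ 66 (mod 67) is impossible.

No, no such integer exists.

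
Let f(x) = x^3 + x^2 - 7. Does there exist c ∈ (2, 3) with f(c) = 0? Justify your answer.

f(2) = 5 and f(3) = 29, both positive, so a sign-change argument is unavailable; we show f keeps this sign on the whole interval.
Shift to the endpoint 2: with x = 2 + u (0 < u < 1), one computes f(2 + u) = u^3 + 7u^2 + 16u + 5.
All 4 nonzero coefficients of this polynomial in u are positive; hence for u > 0 the value is a sum of positive terms (the constant 5 among them).
Therefore f(x) > 0 throughout (2, 3), and f has no zero there.

No.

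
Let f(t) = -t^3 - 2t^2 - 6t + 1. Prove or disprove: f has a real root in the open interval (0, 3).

Yes, f has a root in the interval.

f(0) = 1 and f(3) = -62, which have opposite signs.
f is continuous everywhere (it is a polynomial), in particular on [0, 3].
By the Intermediate Value Theorem, f takes the value 0 somewhere in the open interval.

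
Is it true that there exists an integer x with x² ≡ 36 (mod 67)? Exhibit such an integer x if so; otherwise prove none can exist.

x = 61

x = 61 works: 61² = 3721, and 3721 − 36 = 3685 = 55·67.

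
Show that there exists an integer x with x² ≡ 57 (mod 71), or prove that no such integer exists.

x = 46 works: 46² = 2116, and 2116 − 57 = 2059 = 29·71.

x = 46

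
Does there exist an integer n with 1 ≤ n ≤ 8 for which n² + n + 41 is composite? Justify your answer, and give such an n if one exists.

No such integer n in that range exists.

The values for n = 1, 2, …, 8 are 43, 47, 53, 61, 71, 83, 97, 113, and each of these is prime.
So no value in the range makes the expression composite.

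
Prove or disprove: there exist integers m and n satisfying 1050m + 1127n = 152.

No, no such integers exist.

Any value of 1050m + 1127n is a multiple of gcd(1050, 1127) = 7.
But 152 is not a multiple of 7 (it leaves remainder 5).
So the equation is unsolvable over ℤ.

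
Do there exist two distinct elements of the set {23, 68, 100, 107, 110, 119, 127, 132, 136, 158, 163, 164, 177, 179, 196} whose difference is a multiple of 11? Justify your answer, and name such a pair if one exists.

23 and 100 are such a pair.

23 mod 11 = 1 and 100 mod 11 = 1, so 100 − 23 = 77 = 7·11.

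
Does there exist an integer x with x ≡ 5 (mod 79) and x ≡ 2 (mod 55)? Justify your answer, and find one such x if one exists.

x = 3797

gcd(79, 55) = 1, so the Chinese Remainder Theorem guarantees exactly one residue class mod 4345 satisfying both.
Write x = 5 + 79t and require 5 + 79t ≡ 2 (mod 55), i.e. 79t ≡ 52 (mod 55).
79 ≡ 24 (mod 55), so this reads 24t ≡ 52 (mod 55). Note 24·39 = 936 ≡ 1 (mod 55) (as 936 − 1 = 17·55), so 24⁻¹ ≡ 39.
Therefore t ≡ 39·52 = 2028 ≡ 48 (mod 55).
With t = 48: x = 5 + 79·48 = 3797.
Check: 3797 mod 79 = 5, 3797 mod 55 = 2. ✓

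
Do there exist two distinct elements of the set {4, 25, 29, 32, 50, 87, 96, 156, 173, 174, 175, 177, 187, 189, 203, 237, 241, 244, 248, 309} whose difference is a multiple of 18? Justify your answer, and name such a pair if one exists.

Yes: 25 and 187.

25 mod 18 = 7 and 187 mod 18 = 7, so 187 − 25 = 162 = 9·18.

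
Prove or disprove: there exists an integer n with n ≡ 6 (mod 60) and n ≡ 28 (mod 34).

n = 606

Here gcd(60, 34) = 2, and both 6 and 28 leave remainder 0 mod 2, so the system is consistent.
Put n = 6 + 60t, so we need 60t ≡ 22 (mod 34), equivalently (divide by 2) 30t ≡ 11 (mod 17).
30 ≡ 13 (mod 17), so this reads 13t ≡ 11 (mod 17). Invert 13 mod 17 by the Euclidean algorithm: 17 = 1·13 + 4, 13 = 3·4 + 1, 4 = 4·1 + 0; back-substituting, 1 = 13 − 3·4 = 13 − 3·(17 − 1·13) = −3·17 + 4·13. Hence 13·4 ≡ 1, so 13⁻¹ ≡ 4 (mod 17).
Multiplying by 4: t ≡ 4·11 = 44 ≡ 10 (mod 17).
Then n = 6 + 60·10 = 606.
Verify: 606 = 10·60 + 6 and 606 = 17·34 + 28. ✓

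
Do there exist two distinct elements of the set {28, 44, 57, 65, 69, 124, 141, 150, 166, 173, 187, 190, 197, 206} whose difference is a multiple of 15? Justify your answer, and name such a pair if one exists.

No such pair exists.

Two integers differ by a multiple of 15 exactly when they have the same residue mod 15. The residues are 28↦13, 44↦14, 57↦12, 65↦5, 69↦9, 124↦4, 141↦6, 150↦0, 166↦1, 173↦8, 187↦7, 190↦10, 197↦2, 206↦11.
No residue repeats among the 14 elements, so no pair has difference ≡ 0 (mod 15).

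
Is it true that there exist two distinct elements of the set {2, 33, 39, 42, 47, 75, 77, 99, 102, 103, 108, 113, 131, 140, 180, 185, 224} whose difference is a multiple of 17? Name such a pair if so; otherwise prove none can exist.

Two integers differ by a multiple of 17 exactly when they have the same residue mod 17. The residues are 2↦2, 33↦16, 39↦5, 42↦8, 47↦13, 75↦7, 77↦9, 99↦14, 102↦0, 103↦1, 108↦6, 113↦11, 131↦12, 140↦4, 180↦10, 185↦15, 224↦3.
All 17 residues are distinct, so no two elements differ by a multiple of 17.

No such pair exists.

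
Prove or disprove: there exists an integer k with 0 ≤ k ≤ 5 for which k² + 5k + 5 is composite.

k = 5

At k = 5: 5² + 5·5 + 5 = 55 = 5·11, which is composite.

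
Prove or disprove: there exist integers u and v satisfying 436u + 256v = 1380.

Since gcd(436, 256) = 4 and 1380 = 4·345, Bézout's identity guarantees a solution.
Dividing through by 4 reduces the equation to 109u + 64v = 345.
Dividing repeatedly: 109 = 1·64 + 45, 64 = 1·45 + 19, 45 = 2·19 + 7, 19 = 2·7 + 5, 7 = 1·5 + 2, 5 = 2·2 + 1, 2 = 2·1 + 0.
Unwinding: 1 = 5 − 2·2 = 5 − 2·(7 − 1·5) = −2·7 + 3·5 = −2·7 + 3·(19 − 2·7) = 3·19 − 8·7 = 3·19 − 8·(45 − 2·19) = −8·45 + 19·19 = −8·45 + 19·(64 − 1·45) = 19·64 − 27·45 = 19·64 − 27·(109 − 1·64) = −27·109 + 46·64, i.e. 109·(-27) + 64·46 = 1.
Scaling by 345 gives the particular solution (u, v) = (-9315, 15870).
The general solution is u = -9315 + 64k, v = 15870 − 109k; taking k = 146 gives the smaller pair u = 29, v = -44.
Indeed 436·29 + 256·(-44) = 12644 − 11264 = 1380.

u = 29, v = -44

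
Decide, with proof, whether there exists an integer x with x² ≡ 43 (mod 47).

Apply Euler's criterion with the prime 47: 43 is a quadratic residue iff 43^23 ≡ 1 (mod 47), and a non-residue iff it is ≡ −1.
Squaring successively (mod 47): 43^2 = 1849 ≡ 16; 43^4 ≡ 16² = 256 ≡ 21; 43^8 ≡ 21² = 441 ≡ 18; 43^16 ≡ 18² = 324 ≡ 42.
Since 23 = 16 + 4 + 2 + 1, 43^23 ≡ 42 · 21 · 16 · 43; multiplying out mod 47: 42·21 = 882 ≡ 36, then 36·16 = 576 ≡ 12, then 12·43 = 516 ≡ 46. Thus 43^23 ≡ 46 ≡ −1 (mod 47).
By Euler's criterion 43 is a quadratic non-residue mod 47: no x satisfies x² ≡ 43 (mod 47).

There is no such integer.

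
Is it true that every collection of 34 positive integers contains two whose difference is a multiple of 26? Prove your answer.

There are exactly 26 possible remainders on division by 26.
Placing 34 integers into 26 classes, some class receives at least two — say a and b.
Their difference a − b is then a multiple of 26.

Yes.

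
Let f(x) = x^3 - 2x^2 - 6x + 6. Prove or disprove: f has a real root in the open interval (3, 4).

Such a root exists.

f(3) = -3 and f(4) = 14, which have opposite signs.
As a polynomial, f is continuous on every closed interval.
By the Intermediate Value Theorem f must vanish at some point of (3, 4).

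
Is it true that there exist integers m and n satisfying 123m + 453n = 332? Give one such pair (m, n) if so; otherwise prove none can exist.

Any value of 123m + 453n is a multiple of gcd(123, 453) = 3.
However 332 leaves remainder 2 on division by 3.
Hence no integers m, n satisfy the equation.

No such integers exist.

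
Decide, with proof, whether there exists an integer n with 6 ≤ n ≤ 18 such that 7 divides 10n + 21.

n = 7

n = 7 works, since 10·7 + 21 = 91 = 13·7.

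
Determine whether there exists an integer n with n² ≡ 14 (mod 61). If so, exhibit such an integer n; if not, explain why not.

Take n = 40. Then 40² = 1600 = 26·61 + 14, so 40² ≡ 14 (mod 61).

n = 40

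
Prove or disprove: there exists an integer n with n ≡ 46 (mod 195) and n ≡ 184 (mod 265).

gcd(195, 265) = 5. If n ≡ 46 (mod 195) and n ≡ 184 (mod 265), then n ≡ 46 (mod 5) and n ≡ 184 (mod 5).
However 46 ≡ 1 and 184 ≡ 4 (mod 5), and 1 ≠ 4.
So no integer satisfies both congruences.

No, no such integer exists.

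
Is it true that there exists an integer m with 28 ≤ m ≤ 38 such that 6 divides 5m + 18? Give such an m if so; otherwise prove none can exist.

m = 30

Try m = 30: 5·30 + 18 = 168 = 28·6, which is divisible by 6.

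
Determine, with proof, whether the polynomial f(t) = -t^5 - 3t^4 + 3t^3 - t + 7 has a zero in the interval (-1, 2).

f(-1) = 3 and f(2) = -51, which have opposite signs.
As a polynomial, f is continuous on every closed interval.
By the Intermediate Value Theorem f must vanish at some point of (-1, 2).

Such a root exists.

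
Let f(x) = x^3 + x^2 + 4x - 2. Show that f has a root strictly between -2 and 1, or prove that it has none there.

Yes, f has a root in the interval.

f(-2) = -14 and f(1) = 4, which have opposite signs.
f is continuous everywhere (it is a polynomial), in particular on [-2, 1].
By the Intermediate Value Theorem f must vanish at some point of (-2, 1).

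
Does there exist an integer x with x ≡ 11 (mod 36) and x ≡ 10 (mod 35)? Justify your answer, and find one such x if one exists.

Since 36 and 35 share no common factor, CRT says the pair of congruences has a solution (unique mod 1260).
Any solution of the first congruence is x = 11 + 36t; substituting into the second, 36t ≡ 10 − 11 ≡ 34 (mod 35).
36 ≡ 1 (mod 35), so this reads 1t ≡ 34 (mod 35). So t ≡ 34 (mod 35).
Taking t = 34 gives x = 11 + 36·34 = 1235.
Check: 1235 mod 36 = 11, 1235 mod 35 = 10. ✓

x = 1235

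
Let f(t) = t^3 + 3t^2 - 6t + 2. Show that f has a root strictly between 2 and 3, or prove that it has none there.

f(2) = 10 and f(3) = 38, both positive, so a sign-change argument is unavailable; we show f keeps this sign on the whole interval.
Substitute t = 2 + u, where 0 < u < 1 on the interval. Expanding, f(2 + u) = u^3 + 9u^2 + 18u + 10.
The nonzero coefficients here are all positive, so for u > 0 every term is positive (or zero), and the constant term 10 is strictly positive.
So f is strictly positive on (2, 3); no root exists in the interval.

No such root exists.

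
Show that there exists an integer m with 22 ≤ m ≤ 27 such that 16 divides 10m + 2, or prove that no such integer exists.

m = 27

m = 27 works, since 10·27 + 2 = 272 = 17·16.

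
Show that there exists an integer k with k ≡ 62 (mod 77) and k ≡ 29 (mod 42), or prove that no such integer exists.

Reduce both congruences modulo 7, which divides 77 and 42: they say k ≡ 62 (mod 7) and k ≡ 29 (mod 7).
But 62 mod 7 = 6 while 29 mod 7 = 1, a contradiction.
Therefore no such k exists.

No, no such integer exists.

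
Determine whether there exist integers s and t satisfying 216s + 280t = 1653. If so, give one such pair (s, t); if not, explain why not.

No such integers exist.

gcd(216, 280) = 8, so every integer of the form 216s + 280t is a multiple of 8.
However 1653 leaves remainder 5 on division by 8.
So the equation is unsolvable over ℤ.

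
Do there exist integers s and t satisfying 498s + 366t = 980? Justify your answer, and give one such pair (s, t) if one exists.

Both 498 and 366 are divisible by gcd(498, 366) = 6, hence so is any combination 498s + 366t.
However 980 leaves remainder 2 on division by 6.
Hence no integers s, t satisfy the equation.

No, no such integers exist.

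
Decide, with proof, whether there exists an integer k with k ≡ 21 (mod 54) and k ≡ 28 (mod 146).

No, no such integer exists.

Both moduli are multiples of 2 = gcd(54, 146), so any solution would satisfy k ≡ 21 and k ≡ 28 modulo 2 simultaneously.
However 21 ≡ 1 and 28 ≡ 0 (mod 2), and 1 ≠ 0.
Therefore no such k exists.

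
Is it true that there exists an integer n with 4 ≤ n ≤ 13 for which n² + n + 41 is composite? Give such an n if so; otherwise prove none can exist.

No, no such integer n in that range exists.

The values for n = 4, 5, …, 13 are 61, 71, 83, 97, 113, 131, 151, 173, 197, 223, and each of these is prime.
So no value in the range makes the expression composite.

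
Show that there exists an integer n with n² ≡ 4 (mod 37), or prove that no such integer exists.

n = 35 works: 35² = 1225, and 1225 − 4 = 1221 = 33·37.

n = 35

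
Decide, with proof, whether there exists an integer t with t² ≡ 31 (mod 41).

t = 21

Take t = 21. Then 21² = 441 = 10·41 + 31, so 21² ≡ 31 (mod 41).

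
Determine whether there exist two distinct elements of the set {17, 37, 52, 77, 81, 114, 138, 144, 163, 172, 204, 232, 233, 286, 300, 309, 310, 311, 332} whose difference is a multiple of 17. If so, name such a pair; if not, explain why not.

17 and 204 are such a pair.

17 mod 17 = 0 and 204 mod 17 = 0, so 204 − 17 = 187 = 11·17.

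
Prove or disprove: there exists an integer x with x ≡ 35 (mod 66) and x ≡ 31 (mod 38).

x = 563

gcd(66, 38) = 2. A simultaneous solution exists iff 35 ≡ 31 (mod 2); here 35 mod 2 = 1 = 31 mod 2, so it does.
Put x = 35 + 66t, so we need 66t ≡ 34 (mod 38), equivalently (divide by 2) 33t ≡ 17 (mod 19).
33 ≡ 14 (mod 19), so this reads 14t ≡ 17 (mod 19). To invert 14 modulo 19: 19 = 1·14 + 5, 14 = 2·5 + 4, 5 = 1·4 + 1, 4 = 4·1 + 0, and unwinding, 1 = 5 − 1·4 = 5 − (14 − 2·5) = −14 + 3·5 = −14 + 3·(19 − 1·14) = 3·19 − 4·14. Thus 14⁻¹ ≡ -4 ≡ 15 (mod 19).
Multiplying by 15: t ≡ 15·17 = 255 ≡ 8 (mod 19).
Then x = 35 + 66·8 = 563.
Indeed 563 ≡ 35 (mod 66) and 563 ≡ 31 (mod 38).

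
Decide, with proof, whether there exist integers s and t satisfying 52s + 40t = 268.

s = 9, t = -5

gcd(52, 40) = 4, and 4 divides 268, so integer solutions exist.
Dividing through by 4 reduces the equation to 13s + 10t = 67.
Dividing repeatedly: 13 = 1·10 + 3, 10 = 3·3 + 1, 3 = 3·1 + 0.
Back-substituting, 1 = 10 − 3·3 = 10 − 3·(13 − 1·10) = −3·13 + 4·10; that is, 13·(-3) + 10·4 = 1.
Multiplying through by 67: s = (-3)·67 = -201, t = 4·67 = 268 is a solution.
Adding 21·10 to s and subtracting 21·13 from t gives the tidier solution (9, -5).
Check: 52·9 + 40·(-5) = 468 − 200 = 268. ✓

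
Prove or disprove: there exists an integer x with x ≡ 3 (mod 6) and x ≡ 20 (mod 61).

x = 81

Since 6 and 61 share no common factor, CRT says the pair of congruences has a solution (unique mod 366).
Any solution of the first congruence is x = 3 + 6t; substituting into the second, 6t ≡ 20 − 3 ≡ 17 (mod 61).
Since 6·51 = 306 = 5·61 + 1, the inverse of 6 mod 61 is 51.
Multiplying by 51: t ≡ 51·17 = 867 ≡ 13 (mod 61).
With t = 13: x = 3 + 6·13 = 81.
Check: 81 mod 6 = 3, 81 mod 61 = 20. ✓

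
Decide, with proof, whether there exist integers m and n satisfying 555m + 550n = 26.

Any value of 555m + 550n is a multiple of gcd(555, 550) = 5.
But 26 = 5·5 + 1, so 5 ∤ 26.
So the equation is unsolvable over ℤ.

There are no such integers.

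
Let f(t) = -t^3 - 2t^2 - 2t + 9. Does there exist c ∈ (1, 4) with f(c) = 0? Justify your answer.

f(1) = 4 and f(4) = -95, which have opposite signs.
f is continuous everywhere (it is a polynomial), in particular on [1, 4].
By the Intermediate Value Theorem f must vanish at some point of (1, 4).

Yes, such a c exists.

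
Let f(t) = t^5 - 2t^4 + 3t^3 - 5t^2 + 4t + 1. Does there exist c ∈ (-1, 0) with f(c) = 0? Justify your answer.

Yes, f has a root in the interval.

f(-1) = -14 and f(0) = 1, which have opposite signs.
Since f is a polynomial it is continuous on [-1, 0].
By the Intermediate Value Theorem, f takes the value 0 somewhere in the open interval.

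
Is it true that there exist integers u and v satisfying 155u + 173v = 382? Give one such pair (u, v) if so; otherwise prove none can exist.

u = 171, v = -151

Since gcd(155, 173) = 1, every integer is an integer combination of 155 and 173.
Euclidean algorithm: 173 = 1·155 + 18, 155 = 8·18 + 11, 18 = 1·11 + 7, 11 = 1·7 + 4, 7 = 1·4 + 3, 4 = 1·3 + 1, 3 = 3·1 + 0.
Working back up the chain: 1 = 4 − 1·3 = 4 − (7 − 1·4) = −7 + 2·4 = −7 + 2·(11 − 1·7) = 2·11 − 3·7 = 2·11 − 3·(18 − 1·11) = −3·18 + 5·11 = −3·18 + 5·(155 − 8·18) = 5·155 − 43·18 = 5·155 − 43·(173 − 1·155) = −43·173 + 48·155. So 155·48 + 173·(-43) = 1.
Multiplying through by 382: u = 48·382 = 18336, v = (-43)·382 = -16426 is a solution.
Subtracting 105·173 from u and adding 105·155 to v gives the tidier solution (171, -151).
Indeed 155·171 + 173·(-151) = 26505 − 26123 = 382.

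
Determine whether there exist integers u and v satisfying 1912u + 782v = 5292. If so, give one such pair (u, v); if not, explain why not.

u = 177, v = -426

gcd(1912, 782) = 2, and 2 divides 5292, so integer solutions exist.
Dividing through by 2 reduces the equation to 956u + 391v = 2646.
Dividing repeatedly: 956 = 2·391 + 174, 391 = 2·174 + 43, 174 = 4·43 + 2, 43 = 21·2 + 1, 2 = 2·1 + 0.
Working back up the chain: 1 = 43 − 21·2 = 43 − 21·(174 − 4·43) = −21·174 + 85·43 = −21·174 + 85·(391 − 2·174) = 85·391 − 191·174 = 85·391 − 191·(956 − 2·391) = −191·956 + 467·391. So 956·(-191) + 391·467 = 1.
Scaling by 2646 gives the particular solution (u, v) = (-505386, 1235682).
Adding 1293·391 to u and subtracting 1293·956 from v gives the tidier solution (177, -426).
Indeed 1912·177 + 782·(-426) = 338424 − 333132 = 5292.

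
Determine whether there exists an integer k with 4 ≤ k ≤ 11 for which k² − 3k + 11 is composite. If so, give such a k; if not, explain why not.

At k = 8: 8² − 3·8 + 11 = 51 = 3·17, which is composite.

k = 8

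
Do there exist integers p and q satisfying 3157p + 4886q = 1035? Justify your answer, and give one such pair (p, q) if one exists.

Any value of 3157p + 4886q is a multiple of gcd(3157, 4886) = 7.
But 1035 is not a multiple of 7 (it leaves remainder 6).
So the equation is unsolvable over ℤ.

No such integers exist.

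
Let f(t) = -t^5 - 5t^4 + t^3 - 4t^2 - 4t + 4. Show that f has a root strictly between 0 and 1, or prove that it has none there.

Yes, f has a root in the interval.

f(0) = 4 and f(1) = -9, which have opposite signs.
Since f is a polynomial it is continuous on [0, 1].
By the Intermediate Value Theorem, f takes the value 0 somewhere in the open interval.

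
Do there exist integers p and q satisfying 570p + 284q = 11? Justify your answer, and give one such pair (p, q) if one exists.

Both 570 and 284 are divisible by gcd(570, 284) = 2, hence so is any combination 570p + 284q.
However 11 leaves remainder 1 on division by 2.
So the equation is unsolvable over ℤ.

No such integers exist.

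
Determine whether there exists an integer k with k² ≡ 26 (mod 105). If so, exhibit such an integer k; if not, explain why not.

Work modulo the divisor 3 of 105. If k² ≡ 26 (mod 105) then k² ≡ 2 (mod 3).
Squares mod 3 repeat after k = 1 (as (−k)² = k²); for k = 0..1 they are 0, 1.
The set of squares mod 3 is therefore {0, 1}, which does not contain 2.
Hence no integer k has k² ≡ 26 (mod 105).

No such integer exists.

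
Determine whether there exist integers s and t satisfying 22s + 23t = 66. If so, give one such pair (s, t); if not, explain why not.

s = 3, t = 0

Since gcd(22, 23) = 1, every integer is an integer combination of 22 and 23.
Dividing repeatedly: 23 = 1·22 + 1, 22 = 22·1 + 0.
Unwinding: 1 = 23 − 1·22, i.e. 22·(-1) + 23·1 = 1.
Scaling by 66 gives the particular solution (s, t) = (-66, 66).
Adding 3·23 to s and subtracting 3·22 from t gives the tidier solution (3, 0).
Indeed 22·3 + 23·0 = 66 + 0 = 66.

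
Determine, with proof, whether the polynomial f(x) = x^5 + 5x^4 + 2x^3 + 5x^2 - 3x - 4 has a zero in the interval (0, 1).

f(0) = -4 and f(1) = 6, which have opposite signs.
Since f is a polynomial it is continuous on [0, 1].
By the Intermediate Value Theorem, f takes the value 0 somewhere in the open interval.

Yes, f has a root in the interval.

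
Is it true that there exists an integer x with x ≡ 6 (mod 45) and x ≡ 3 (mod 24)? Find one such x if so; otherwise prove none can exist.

gcd(45, 24) = 3. A simultaneous solution exists iff 6 ≡ 3 (mod 3); here 6 mod 3 = 0 = 3 mod 3, so it does.
Step through x = 6, 6 + 45, 6 + 2·45, …: the values 6, 51 reduce mod 24 to 6, 3. The value 51 hits 3.
Check: 51 mod 45 = 6, 51 mod 24 = 3. ✓

x = 51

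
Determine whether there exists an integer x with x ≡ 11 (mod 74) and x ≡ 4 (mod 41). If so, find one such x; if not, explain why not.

x = 455

gcd(74, 41) = 1, so the Chinese Remainder Theorem guarantees exactly one residue class mod 3034 satisfying both.
Any solution of the first congruence is x = 11 + 74t; substituting into the second, 74t ≡ 4 − 11 ≡ 34 (mod 41).
74 ≡ 33 (mod 41), so this reads 33t ≡ 34 (mod 41). To invert 33 modulo 41: 41 = 1·33 + 8, 33 = 4·8 + 1, 8 = 8·1 + 0, and unwinding, 1 = 33 − 4·8 = 33 − 4·(41 − 1·33) = −4·41 + 5·33. Thus 33⁻¹ ≡ 5 (mod 41).
Therefore t ≡ 5·34 = 170 ≡ 6 (mod 41).
With t = 6: x = 11 + 74·6 = 455.
Check: 455 mod 74 = 11, 455 mod 41 = 4. ✓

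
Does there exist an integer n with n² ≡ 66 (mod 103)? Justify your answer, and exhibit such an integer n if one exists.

n = 13 works: 13² = 169, and 169 − 66 = 103 = 1·103.

n = 13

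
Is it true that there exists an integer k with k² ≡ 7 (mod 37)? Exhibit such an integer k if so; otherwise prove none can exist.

k = 9

Take k = 9. Then 9² = 81 = 2·37 + 7, so 9² ≡ 7 (mod 37).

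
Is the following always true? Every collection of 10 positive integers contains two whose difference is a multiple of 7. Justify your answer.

There are exactly 7 possible remainders on division by 7.
Placing 10 integers into 7 classes, some class receives at least two — say a and b.
Then a ≡ b (mod 7), i.e. 7 ∣ (a − b).

True.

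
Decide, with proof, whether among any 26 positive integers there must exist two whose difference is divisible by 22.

Yes.

Each integer lies in one of the 22 residue classes modulo 22.
With 26 integers and only 22 classes, the pigeonhole principle forces two of them, say a and b, into the same class.
Equal remainders mean a − b ≡ 0 (mod 22), so 22 divides their difference.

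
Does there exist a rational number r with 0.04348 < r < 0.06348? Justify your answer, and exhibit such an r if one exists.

r = 1/16

Multiplying by 16: 16·0.04348 = 0.69568 and 16·0.06348 = 1.01568, so the integer 1 lies strictly between them.
Hence 1/16 is a rational number with 0.04348 < 1/16 < 0.06348.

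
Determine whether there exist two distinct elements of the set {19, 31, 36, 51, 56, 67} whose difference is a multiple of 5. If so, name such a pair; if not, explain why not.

Reduce each element mod 5: 19↦4, 31↦1, 36↦1, 51↦1, 56↦1, 67↦2. The residue 1 repeats (at 31 and 36), and 36 − 31 = 5 = 1·5.

Yes: 31 and 36.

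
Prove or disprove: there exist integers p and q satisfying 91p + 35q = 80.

There are no such integers.

gcd(91, 35) = 7, so every integer of the form 91p + 35q is a multiple of 7.
But 80 is not a multiple of 7 (it leaves remainder 3).
Hence no integers p, q satisfy the equation.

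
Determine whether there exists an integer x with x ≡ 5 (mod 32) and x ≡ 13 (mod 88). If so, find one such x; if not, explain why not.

x = 101

Here gcd(32, 88) = 8, and both 5 and 13 leave remainder 5 mod 8, so the system is consistent.
List candidates x ≡ 5 (mod 32): 5, 37, 69, 101. Modulo 88 these are 5, 37, 69, 13; 101 gives 13 as required.
Indeed 101 ≡ 5 (mod 32) and 101 ≡ 13 (mod 88).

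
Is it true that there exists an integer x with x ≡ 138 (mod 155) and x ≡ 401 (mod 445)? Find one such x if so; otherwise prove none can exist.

gcd(155, 445) = 5. If x ≡ 138 (mod 155) and x ≡ 401 (mod 445), then x ≡ 138 (mod 5) and x ≡ 401 (mod 5).
But 138 mod 5 = 3 while 401 mod 5 = 1, a contradiction.
Therefore no such x exists.

There is no such integer.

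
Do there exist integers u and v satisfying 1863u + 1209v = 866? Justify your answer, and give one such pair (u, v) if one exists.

Any value of 1863u + 1209v is a multiple of gcd(1863, 1209) = 3.
But 866 = 3·288 + 2, so 3 ∤ 866.
Therefore 1863u + 1209v = 866 has no solution in integers.

No such integers exist.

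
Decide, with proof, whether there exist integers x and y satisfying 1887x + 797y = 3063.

x = 530, y = -1251

1887 and 797 are coprime, so 1887x + 797y ranges over all of ℤ.
Dividing repeatedly: 1887 = 2·797 + 293, 797 = 2·293 + 211, 293 = 1·211 + 82, 211 = 2·82 + 47, 82 = 1·47 + 35, 47 = 1·35 + 12, 35 = 2·12 + 11, 12 = 1·11 + 1, 11 = 11·1 + 0.
Back-substituting, 1 = 12 − 1·11 = 12 − (35 − 2·12) = −35 + 3·12 = −35 + 3·(47 − 1·35) = 3·47 − 4·35 = 3·47 − 4·(82 − 1·47) = −4·82 + 7·47 = −4·82 + 7·(211 − 2·82) = 7·211 − 18·82 = 7·211 − 18·(293 − 1·211) = −18·293 + 25·211 = −18·293 + 25·(797 − 2·293) = 25·797 − 68·293 = 25·797 − 68·(1887 − 2·797) = −68·1887 + 161·797; that is, 1887·(-68) + 797·161 = 1.
Multiplying through by 3063: x = (-68)·3063 = -208284, y = 161·3063 = 493143 is a solution.
Adding 262·797 to x and subtracting 262·1887 from y gives the tidier solution (530, -1251).
Indeed 1887·530 + 797·(-1251) = 1000110 − 997047 = 3063.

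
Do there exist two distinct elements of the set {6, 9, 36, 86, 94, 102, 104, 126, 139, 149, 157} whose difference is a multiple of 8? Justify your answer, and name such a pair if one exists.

6 and 86 are such a pair.

6 mod 8 = 6 and 86 mod 8 = 6, so 86 − 6 = 80 = 10·8.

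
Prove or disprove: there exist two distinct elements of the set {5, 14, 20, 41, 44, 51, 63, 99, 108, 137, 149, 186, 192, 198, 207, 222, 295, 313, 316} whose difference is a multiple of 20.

No such pair exists.

Reduce each element modulo 20: 5↦5, 14↦14, 20↦0, 41↦1, 44↦4, 51↦11, 63↦3, 99↦19, 108↦8, 137↦17, 149↦9, 186↦6, 192↦12, 198↦18, 207↦7, 222↦2, 295↦15, 313↦13, 316↦16.
These 19 residues are pairwise different, hence no difference of two elements is divisible by 20.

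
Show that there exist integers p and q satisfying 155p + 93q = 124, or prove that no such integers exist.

p = 2, q = -2

Every value of 155p + 93q is a multiple of gcd(155, 93) = 31; since 31 ∣ 124, solutions exist.
Dividing through by 31 reduces the equation to 5p + 3q = 4.
Run the Euclidean algorithm on 5 and 3: 5 = 1·3 + 2, 3 = 1·2 + 1, 2 = 2·1 + 0.
Working back up the chain: 1 = 3 − 1·2 = 3 − (5 − 1·3) = −5 + 2·3. So 5·(-1) + 3·2 = 1.
Multiplying through by 4: p = (-1)·4 = -4, q = 2·4 = 8 is a solution.
The general solution is p = -4 + 3k, q = 8 − 5k; taking k = 2 gives the smaller pair p = 2, q = -2.
Check: 155·2 + 93·(-2) = 310 − 186 = 124. ✓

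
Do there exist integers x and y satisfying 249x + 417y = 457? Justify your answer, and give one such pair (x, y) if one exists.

Both 249 and 417 are divisible by gcd(249, 417) = 3, hence so is any combination 249x + 417y.
But 457 is not a multiple of 3 (it leaves remainder 1).
Therefore 249x + 417y = 457 has no solution in integers.

No, no such integers exist.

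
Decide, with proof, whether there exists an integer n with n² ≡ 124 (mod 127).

n = 39 works: 39² = 1521, and 1521 − 124 = 1397 = 11·127.

n = 39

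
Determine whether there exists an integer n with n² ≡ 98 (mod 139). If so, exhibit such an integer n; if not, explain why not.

No, no such integer exists.

139 is prime, so by Euler's criterion 98 is a square mod 139 iff 98^((139−1)/2) = 98^69 ≡ 1 (mod 139).
Repeated squaring mod 139: 98^2 = 9604 ≡ 13; 98^4 ≡ 13² = 169 ≡ 30; 98^8 ≡ 30² = 900 ≡ 66; 98^16 ≡ 66² = 4356 ≡ 47; 98^32 ≡ 47² = 2209 ≡ 124; 98^64 ≡ 124² = 15376 ≡ 86.
Since 69 = 64 + 4 + 1, 98^69 ≡ 86 · 30 · 98; multiplying out mod 139: 86·30 = 2580 ≡ 78, then 78·98 = 7644 ≡ 138. Thus 98^69 ≡ 138 ≡ −1 (mod 139).
By Euler's criterion 98 is a quadratic non-residue mod 139: no n satisfies n² ≡ 98 (mod 139).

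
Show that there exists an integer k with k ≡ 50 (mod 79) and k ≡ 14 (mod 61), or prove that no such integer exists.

k = 4711

gcd(79, 61) = 1, so the Chinese Remainder Theorem guarantees exactly one residue class mod 4819 satisfying both.
Any solution of the first congruence is k = 50 + 79t; substituting into the second, 79t ≡ 14 − 50 ≡ 25 (mod 61).
79 ≡ 18 (mod 61), so this reads 18t ≡ 25 (mod 61). Since 18·17 = 306 = 5·61 + 1, the inverse of 18 mod 61 is 17.
Multiplying by 17: t ≡ 17·25 = 425 ≡ 59 (mod 61).
With t = 59: k = 50 + 79·59 = 4711.
Verify: 4711 = 59·79 + 50 and 4711 = 77·61 + 14. ✓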